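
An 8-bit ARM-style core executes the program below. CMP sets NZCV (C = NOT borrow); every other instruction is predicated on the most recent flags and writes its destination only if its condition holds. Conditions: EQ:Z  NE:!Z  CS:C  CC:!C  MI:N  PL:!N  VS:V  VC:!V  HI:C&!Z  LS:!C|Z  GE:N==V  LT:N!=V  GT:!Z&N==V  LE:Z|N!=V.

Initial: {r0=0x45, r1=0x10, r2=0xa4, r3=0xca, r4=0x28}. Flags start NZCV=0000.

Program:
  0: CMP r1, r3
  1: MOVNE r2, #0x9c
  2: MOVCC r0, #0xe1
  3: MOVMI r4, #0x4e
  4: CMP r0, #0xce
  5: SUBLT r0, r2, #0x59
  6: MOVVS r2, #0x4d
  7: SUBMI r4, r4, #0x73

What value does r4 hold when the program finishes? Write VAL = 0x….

VAL = 0x28

[0] flags=0000 → (cmp)
[1] flags=0000 NE?T → r2=0x9c
[2] flags=0000 CC?T → r0=0xe1
[3] flags=0000 MI?F → skip
[4] flags=0010 → (cmp)
[5] flags=0010 LT?F → skip
[6] flags=0010 VS?F → skip
[7] flags=0010 MI?F → skip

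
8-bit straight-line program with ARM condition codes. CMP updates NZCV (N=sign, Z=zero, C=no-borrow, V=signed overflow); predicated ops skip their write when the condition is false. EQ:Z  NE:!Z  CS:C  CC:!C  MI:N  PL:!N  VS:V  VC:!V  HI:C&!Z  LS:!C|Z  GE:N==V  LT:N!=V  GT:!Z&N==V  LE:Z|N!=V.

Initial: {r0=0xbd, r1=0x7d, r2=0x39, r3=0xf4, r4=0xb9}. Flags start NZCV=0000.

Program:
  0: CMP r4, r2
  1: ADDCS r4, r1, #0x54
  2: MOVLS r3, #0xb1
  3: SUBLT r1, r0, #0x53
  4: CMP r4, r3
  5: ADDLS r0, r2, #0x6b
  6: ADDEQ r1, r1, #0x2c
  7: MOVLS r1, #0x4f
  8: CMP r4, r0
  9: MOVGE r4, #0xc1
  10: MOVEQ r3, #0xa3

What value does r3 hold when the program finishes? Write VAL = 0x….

VAL = 0xf4

[0] flags=1010 → (cmp)
[1] flags=1010 CS?T → r4=0xd1
[2] flags=1010 LS?F → skip
[3] flags=1010 LT?T → r1=0x6a
[4] flags=1000 → (cmp)
[5] flags=1000 LS?T → r0=0xa4
[6] flags=1000 EQ?F → skip
[7] flags=1000 LS?T → r1=0x4f
[8] flags=0010 → (cmp)
[9] flags=0010 GE?T → r4=0xc1
[10] flags=0010 EQ?F → skip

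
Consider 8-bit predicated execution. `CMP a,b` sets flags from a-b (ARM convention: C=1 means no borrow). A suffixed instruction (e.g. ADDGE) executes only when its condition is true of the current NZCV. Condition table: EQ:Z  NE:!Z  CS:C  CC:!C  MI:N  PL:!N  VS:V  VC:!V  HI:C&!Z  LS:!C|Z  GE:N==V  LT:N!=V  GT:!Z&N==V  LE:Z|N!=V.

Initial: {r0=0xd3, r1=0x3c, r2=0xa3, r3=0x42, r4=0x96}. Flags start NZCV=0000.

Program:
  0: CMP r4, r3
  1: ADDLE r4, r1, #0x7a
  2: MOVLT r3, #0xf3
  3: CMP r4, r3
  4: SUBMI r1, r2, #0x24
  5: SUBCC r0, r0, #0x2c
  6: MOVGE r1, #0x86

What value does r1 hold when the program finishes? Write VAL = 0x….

VAL = 0x7f

0: ✓ CMP  NZCV=0011
1: ✓ ADDLE  r4←0xb6
2: ✓ MOVLT  r3←0xf3
3: ✓ CMP  NZCV=1000
4: ✓ SUBMI  r1←0x7f
5: ✓ SUBCC  r0←0xa7
6: · MOVGE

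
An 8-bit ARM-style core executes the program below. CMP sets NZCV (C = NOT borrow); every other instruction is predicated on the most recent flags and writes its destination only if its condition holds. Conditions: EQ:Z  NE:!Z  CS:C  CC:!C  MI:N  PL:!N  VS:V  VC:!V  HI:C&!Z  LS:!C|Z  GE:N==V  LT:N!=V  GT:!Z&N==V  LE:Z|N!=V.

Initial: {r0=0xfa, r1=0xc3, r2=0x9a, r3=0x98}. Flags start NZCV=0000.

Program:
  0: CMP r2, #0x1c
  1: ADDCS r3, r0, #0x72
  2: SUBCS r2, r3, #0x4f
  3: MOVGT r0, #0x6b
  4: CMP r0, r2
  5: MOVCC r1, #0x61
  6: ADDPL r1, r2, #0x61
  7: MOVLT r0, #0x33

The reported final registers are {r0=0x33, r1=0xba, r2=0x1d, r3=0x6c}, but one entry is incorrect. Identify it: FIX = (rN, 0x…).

[0] flags=0011 → (cmp)
[1] flags=0011 CS?T → r3=0x6c
[2] flags=0011 CS?T → r2=0x1d
[3] flags=0011 GT?F → skip
[4] flags=1010 → (cmp)
[5] flags=1010 CC?F → skip
[6] flags=1010 PL?F → skip
[7] flags=1010 LT?T → r0=0x33

FIX = (r1, 0xc3)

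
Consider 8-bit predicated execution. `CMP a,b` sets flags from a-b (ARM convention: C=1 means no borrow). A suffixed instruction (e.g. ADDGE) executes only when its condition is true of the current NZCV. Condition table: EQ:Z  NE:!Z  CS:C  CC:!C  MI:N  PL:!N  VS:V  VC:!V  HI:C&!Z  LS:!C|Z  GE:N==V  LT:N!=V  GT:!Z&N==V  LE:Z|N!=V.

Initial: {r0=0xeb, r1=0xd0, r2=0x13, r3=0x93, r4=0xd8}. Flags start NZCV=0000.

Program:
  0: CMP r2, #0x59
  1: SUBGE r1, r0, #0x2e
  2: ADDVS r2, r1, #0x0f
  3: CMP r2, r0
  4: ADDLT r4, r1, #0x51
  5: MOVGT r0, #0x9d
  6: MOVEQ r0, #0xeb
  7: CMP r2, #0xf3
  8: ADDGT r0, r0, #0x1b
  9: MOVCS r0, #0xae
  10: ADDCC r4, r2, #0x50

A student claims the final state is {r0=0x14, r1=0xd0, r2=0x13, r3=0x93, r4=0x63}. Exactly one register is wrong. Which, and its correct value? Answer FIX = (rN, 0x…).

FIX = (r0, 0xb8)

[0] flags=1000 → (cmp)
[1] flags=1000 GE?F → skip
[2] flags=1000 VS?F → skip
[3] flags=0000 → (cmp)
[4] flags=0000 LT?F → skip
[5] flags=0000 GT?T → r0=0x9d
[6] flags=0000 EQ?F → skip
[7] flags=0000 → (cmp)
[8] flags=0000 GT?T → r0=0xb8
[9] flags=0000 CS?F → skip
[10] flags=0000 CC?T → r4=0x63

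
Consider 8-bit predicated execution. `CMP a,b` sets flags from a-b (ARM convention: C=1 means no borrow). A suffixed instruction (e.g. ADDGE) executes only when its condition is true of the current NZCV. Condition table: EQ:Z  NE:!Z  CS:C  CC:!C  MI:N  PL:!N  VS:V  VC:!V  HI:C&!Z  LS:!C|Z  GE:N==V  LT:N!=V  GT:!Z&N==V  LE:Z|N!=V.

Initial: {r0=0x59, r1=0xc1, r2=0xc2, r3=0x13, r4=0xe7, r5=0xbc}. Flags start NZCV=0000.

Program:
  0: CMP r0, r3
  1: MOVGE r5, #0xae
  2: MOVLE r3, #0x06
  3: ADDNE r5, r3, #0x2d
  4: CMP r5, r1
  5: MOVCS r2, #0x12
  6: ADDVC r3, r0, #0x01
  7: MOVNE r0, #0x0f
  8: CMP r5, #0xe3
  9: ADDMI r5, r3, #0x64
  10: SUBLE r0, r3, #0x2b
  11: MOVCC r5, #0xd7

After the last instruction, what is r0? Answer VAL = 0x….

0: ✓ CMP  NZCV=0010
1: ✓ MOVGE  r5←0xae
2: · MOVLE
3: ✓ ADDNE  r5←0x40
4: ✓ CMP  NZCV=0000
5: · MOVCS
6: ✓ ADDVC  r3←0x5a
7: ✓ MOVNE  r0←0x0f
8: ✓ CMP  NZCV=0000
9: · ADDMI
10: · SUBLE
11: ✓ MOVCC  r5←0xd7

VAL = 0x0f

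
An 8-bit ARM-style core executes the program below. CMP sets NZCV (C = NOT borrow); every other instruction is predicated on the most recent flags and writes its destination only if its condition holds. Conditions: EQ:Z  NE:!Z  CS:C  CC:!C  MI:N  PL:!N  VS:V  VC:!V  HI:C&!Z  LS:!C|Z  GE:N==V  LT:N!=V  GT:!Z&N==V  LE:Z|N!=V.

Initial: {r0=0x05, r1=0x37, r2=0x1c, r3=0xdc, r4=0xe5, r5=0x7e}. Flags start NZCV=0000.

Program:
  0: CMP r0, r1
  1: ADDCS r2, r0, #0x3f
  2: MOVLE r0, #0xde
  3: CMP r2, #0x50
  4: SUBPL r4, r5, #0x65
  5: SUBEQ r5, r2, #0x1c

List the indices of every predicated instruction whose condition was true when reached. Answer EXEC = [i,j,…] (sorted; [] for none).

0: ✓ CMP  NZCV=1000
1: · ADDCS
2: ✓ MOVLE  r0←0xde
3: ✓ CMP  NZCV=1000
4: · SUBPL
5: · SUBEQ

EXEC = [2]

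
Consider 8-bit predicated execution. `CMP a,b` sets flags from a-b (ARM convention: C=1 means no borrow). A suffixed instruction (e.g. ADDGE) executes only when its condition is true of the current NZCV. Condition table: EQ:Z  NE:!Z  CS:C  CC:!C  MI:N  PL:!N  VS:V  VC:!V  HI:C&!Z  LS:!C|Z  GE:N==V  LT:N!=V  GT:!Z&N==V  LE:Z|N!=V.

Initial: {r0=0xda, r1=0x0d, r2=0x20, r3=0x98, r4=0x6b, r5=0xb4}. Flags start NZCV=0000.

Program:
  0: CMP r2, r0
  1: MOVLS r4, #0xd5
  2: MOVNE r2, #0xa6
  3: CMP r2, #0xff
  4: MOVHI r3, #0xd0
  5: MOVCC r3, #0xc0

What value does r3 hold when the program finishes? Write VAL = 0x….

0: ✓ CMP  NZCV=0000
1: ✓ MOVLS  r4←0xd5
2: ✓ MOVNE  r2←0xa6
3: ✓ CMP  NZCV=1000
4: · MOVHI
5: ✓ MOVCC  r3←0xc0

VAL = 0xc0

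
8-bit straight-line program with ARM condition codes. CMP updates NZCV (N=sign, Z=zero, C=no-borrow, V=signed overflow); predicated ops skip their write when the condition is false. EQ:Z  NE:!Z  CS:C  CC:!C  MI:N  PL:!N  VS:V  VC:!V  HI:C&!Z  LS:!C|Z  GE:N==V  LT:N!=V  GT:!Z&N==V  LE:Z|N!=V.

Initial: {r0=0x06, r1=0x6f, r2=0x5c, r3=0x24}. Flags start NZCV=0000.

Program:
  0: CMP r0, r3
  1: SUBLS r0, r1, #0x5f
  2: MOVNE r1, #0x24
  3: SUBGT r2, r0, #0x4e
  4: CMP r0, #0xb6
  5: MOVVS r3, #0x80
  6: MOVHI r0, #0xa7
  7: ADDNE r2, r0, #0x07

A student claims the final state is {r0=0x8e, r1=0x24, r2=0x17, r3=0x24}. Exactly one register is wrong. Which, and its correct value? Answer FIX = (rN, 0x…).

FIX = (r0, 0x10)

0: ✓ CMP  NZCV=1000
1: ✓ SUBLS  r0←0x10
2: ✓ MOVNE  r1←0x24
3: · SUBGT
4: ✓ CMP  NZCV=0000
5: · MOVVS
6: · MOVHI
7: ✓ ADDNE  r2←0x17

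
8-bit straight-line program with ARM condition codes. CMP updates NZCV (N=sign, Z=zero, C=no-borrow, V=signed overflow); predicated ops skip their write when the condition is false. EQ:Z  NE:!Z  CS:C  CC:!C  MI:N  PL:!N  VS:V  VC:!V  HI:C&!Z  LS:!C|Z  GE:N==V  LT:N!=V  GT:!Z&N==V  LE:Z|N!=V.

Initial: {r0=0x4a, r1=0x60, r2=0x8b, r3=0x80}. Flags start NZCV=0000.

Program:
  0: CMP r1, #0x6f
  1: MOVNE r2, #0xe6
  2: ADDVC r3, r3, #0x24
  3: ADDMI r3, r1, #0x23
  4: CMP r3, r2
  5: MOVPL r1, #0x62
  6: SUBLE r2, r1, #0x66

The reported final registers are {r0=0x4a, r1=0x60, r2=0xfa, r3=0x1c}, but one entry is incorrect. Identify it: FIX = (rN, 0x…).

FIX = (r3, 0x83)

0: ✓ CMP  NZCV=1000
1: ✓ MOVNE  r2←0xe6
2: ✓ ADDVC  r3←0xa4
3: ✓ ADDMI  r3←0x83
4: ✓ CMP  NZCV=1000
5: · MOVPL
6: ✓ SUBLE  r2←0xfa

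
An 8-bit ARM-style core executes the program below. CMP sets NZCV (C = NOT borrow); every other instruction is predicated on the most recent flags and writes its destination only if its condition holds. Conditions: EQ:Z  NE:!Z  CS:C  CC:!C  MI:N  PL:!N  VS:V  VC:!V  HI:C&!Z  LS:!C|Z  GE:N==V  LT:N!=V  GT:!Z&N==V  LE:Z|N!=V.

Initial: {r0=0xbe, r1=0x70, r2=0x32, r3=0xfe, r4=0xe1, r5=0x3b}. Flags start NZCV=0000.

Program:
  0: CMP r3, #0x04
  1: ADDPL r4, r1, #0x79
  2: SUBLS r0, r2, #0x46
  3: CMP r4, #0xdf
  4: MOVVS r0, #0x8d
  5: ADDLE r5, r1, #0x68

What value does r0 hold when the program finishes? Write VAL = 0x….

[0] flags=1010 → (cmp)
[1] flags=1010 PL?F → skip
[2] flags=1010 LS?F → skip
[3] flags=0010 → (cmp)
[4] flags=0010 VS?F → skip
[5] flags=0010 LE?F → skip

VAL = 0xbe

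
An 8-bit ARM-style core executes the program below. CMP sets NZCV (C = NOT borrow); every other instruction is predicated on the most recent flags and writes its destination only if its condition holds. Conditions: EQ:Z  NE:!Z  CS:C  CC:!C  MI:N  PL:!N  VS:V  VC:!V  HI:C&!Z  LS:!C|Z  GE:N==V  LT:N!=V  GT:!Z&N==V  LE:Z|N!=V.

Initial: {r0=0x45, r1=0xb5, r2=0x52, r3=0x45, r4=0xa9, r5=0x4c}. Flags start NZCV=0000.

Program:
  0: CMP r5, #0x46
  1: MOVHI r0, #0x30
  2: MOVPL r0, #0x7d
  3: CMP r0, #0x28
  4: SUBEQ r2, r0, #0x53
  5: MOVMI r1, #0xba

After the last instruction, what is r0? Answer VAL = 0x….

VAL = 0x7d

0: ✓ CMP  NZCV=0010
1: ✓ MOVHI  r0←0x30
2: ✓ MOVPL  r0←0x7d
3: ✓ CMP  NZCV=0010
4: · SUBEQ
5: · MOVMI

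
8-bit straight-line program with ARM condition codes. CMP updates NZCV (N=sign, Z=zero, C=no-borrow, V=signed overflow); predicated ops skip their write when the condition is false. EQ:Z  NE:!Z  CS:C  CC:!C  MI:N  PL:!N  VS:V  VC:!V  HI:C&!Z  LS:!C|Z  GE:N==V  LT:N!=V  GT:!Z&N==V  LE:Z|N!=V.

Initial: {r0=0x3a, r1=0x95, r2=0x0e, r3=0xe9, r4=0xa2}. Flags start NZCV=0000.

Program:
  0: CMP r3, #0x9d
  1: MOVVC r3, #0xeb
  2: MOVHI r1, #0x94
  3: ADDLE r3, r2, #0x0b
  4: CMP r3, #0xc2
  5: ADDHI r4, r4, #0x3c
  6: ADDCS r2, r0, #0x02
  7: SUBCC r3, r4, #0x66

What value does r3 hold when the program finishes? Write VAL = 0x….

VAL = 0xeb

[0] flags=0010 → (cmp)
[1] flags=0010 VC?T → r3=0xeb
[2] flags=0010 HI?T → r1=0x94
[3] flags=0010 LE?F → skip
[4] flags=0010 → (cmp)
[5] flags=0010 HI?T → r4=0xde
[6] flags=0010 CS?T → r2=0x3c
[7] flags=0010 CC?F → skip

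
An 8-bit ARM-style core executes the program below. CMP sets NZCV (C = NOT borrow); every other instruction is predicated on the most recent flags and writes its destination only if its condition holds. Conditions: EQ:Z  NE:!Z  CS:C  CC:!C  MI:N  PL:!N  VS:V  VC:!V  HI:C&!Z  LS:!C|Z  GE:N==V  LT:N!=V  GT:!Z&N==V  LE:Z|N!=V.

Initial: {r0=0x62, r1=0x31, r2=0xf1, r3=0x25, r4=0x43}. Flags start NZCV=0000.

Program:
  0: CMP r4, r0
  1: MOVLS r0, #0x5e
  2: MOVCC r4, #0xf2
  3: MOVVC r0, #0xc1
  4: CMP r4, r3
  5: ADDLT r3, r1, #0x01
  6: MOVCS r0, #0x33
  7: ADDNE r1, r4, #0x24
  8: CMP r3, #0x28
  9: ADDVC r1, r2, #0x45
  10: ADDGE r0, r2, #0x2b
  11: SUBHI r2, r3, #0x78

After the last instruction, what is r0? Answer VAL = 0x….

VAL = 0x1c

[0] flags=1000 → (cmp)
[1] flags=1000 LS?T → r0=0x5e
[2] flags=1000 CC?T → r4=0xf2
[3] flags=1000 VC?T → r0=0xc1
[4] flags=1010 → (cmp)
[5] flags=1010 LT?T → r3=0x32
[6] flags=1010 CS?T → r0=0x33
[7] flags=1010 NE?T → r1=0x16
[8] flags=0010 → (cmp)
[9] flags=0010 VC?T → r1=0x36
[10] flags=0010 GE?T → r0=0x1c
[11] flags=0010 HI?T → r2=0xba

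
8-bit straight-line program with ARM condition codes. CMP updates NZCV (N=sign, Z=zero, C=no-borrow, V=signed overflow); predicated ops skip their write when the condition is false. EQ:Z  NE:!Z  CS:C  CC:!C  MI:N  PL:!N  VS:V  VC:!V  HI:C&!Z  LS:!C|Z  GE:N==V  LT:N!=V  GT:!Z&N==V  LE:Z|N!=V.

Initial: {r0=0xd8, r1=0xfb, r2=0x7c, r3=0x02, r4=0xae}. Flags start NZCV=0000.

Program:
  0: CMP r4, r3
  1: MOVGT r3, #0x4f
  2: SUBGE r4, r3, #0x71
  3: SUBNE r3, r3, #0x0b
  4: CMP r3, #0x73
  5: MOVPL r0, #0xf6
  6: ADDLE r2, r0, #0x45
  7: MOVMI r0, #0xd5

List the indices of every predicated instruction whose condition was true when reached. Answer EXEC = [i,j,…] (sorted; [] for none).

EXEC = [3,6,7]

[0] flags=1010 → (cmp)
[1] flags=1010 GT?F → skip
[2] flags=1010 GE?F → skip
[3] flags=1010 NE?T → r3=0xf7
[4] flags=1010 → (cmp)
[5] flags=1010 PL?F → skip
[6] flags=1010 LE?T → r2=0x1d
[7] flags=1010 MI?T → r0=0xd5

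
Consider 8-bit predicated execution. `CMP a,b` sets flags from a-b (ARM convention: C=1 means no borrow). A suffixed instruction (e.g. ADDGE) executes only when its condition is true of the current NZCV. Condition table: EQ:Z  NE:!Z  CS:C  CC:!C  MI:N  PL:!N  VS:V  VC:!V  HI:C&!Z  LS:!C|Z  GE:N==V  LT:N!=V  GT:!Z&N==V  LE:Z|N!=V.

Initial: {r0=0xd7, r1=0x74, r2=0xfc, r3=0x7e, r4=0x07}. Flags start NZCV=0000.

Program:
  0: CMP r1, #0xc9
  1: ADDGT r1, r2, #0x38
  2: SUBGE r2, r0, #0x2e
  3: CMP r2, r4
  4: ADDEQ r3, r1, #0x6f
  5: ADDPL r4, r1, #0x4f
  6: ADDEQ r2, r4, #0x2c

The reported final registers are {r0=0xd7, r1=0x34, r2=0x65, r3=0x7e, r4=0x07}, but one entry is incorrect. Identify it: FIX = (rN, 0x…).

0: ✓ CMP  NZCV=1001
1: ✓ ADDGT  r1←0x34
2: ✓ SUBGE  r2←0xa9
3: ✓ CMP  NZCV=1010
4: · ADDEQ
5: · ADDPL
6: · ADDEQ

FIX = (r2, 0xa9)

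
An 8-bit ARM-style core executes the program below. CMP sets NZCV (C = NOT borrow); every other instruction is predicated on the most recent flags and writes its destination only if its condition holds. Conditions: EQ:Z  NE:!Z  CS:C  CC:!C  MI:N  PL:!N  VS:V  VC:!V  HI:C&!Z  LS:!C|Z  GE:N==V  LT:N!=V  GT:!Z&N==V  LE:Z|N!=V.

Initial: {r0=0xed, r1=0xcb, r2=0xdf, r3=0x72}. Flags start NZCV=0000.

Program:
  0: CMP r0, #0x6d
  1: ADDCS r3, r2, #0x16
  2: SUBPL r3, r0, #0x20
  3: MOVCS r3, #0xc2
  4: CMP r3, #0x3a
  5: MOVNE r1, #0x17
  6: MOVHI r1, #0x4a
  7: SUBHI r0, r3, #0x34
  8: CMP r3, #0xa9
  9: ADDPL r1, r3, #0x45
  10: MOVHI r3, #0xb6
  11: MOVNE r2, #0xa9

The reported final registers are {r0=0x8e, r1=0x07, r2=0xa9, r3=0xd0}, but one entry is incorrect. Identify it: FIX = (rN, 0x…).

0: ✓ CMP  NZCV=1010
1: ✓ ADDCS  r3←0xf5
2: · SUBPL
3: ✓ MOVCS  r3←0xc2
4: ✓ CMP  NZCV=1010
5: ✓ MOVNE  r1←0x17
6: ✓ MOVHI  r1←0x4a
7: ✓ SUBHI  r0←0x8e
8: ✓ CMP  NZCV=0010
9: ✓ ADDPL  r1←0x07
10: ✓ MOVHI  r3←0xb6
11: ✓ MOVNE  r2←0xa9

FIX = (r3, 0xb6)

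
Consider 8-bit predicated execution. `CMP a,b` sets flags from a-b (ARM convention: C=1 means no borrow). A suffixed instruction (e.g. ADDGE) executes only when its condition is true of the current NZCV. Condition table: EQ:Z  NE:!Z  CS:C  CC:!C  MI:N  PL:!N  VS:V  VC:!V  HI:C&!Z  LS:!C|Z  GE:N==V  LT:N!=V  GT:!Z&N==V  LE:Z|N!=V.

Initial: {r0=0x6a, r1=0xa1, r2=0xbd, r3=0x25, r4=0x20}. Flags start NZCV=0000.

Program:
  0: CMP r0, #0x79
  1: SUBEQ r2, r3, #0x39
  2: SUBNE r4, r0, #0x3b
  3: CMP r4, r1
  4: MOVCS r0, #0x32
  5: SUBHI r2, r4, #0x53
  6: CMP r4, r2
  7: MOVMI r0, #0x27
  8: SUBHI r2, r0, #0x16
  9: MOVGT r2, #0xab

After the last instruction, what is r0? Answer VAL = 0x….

VAL = 0x6a

0: ✓ CMP  NZCV=1000
1: · SUBEQ
2: ✓ SUBNE  r4←0x2f
3: ✓ CMP  NZCV=1001
4: · MOVCS
5: · SUBHI
6: ✓ CMP  NZCV=0000
7: · MOVMI
8: · SUBHI
9: ✓ MOVGT  r2←0xab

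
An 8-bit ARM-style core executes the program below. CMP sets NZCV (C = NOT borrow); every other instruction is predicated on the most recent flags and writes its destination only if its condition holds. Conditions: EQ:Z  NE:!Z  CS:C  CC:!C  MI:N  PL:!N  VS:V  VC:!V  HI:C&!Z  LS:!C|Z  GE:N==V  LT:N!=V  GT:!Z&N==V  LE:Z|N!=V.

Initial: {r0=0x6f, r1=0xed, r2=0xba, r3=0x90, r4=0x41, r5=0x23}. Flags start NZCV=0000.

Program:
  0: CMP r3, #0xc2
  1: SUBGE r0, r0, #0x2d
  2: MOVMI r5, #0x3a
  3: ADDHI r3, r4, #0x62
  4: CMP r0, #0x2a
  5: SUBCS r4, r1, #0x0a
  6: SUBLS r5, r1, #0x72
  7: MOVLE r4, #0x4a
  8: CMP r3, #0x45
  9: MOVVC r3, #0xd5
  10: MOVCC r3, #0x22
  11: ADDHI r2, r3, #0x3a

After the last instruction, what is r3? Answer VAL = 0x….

0: ✓ CMP  NZCV=1000
1: · SUBGE
2: ✓ MOVMI  r5←0x3a
3: · ADDHI
4: ✓ CMP  NZCV=0010
5: ✓ SUBCS  r4←0xe3
6: · SUBLS
7: · MOVLE
8: ✓ CMP  NZCV=0011
9: · MOVVC
10: · MOVCC
11: ✓ ADDHI  r2←0xca

VAL = 0x90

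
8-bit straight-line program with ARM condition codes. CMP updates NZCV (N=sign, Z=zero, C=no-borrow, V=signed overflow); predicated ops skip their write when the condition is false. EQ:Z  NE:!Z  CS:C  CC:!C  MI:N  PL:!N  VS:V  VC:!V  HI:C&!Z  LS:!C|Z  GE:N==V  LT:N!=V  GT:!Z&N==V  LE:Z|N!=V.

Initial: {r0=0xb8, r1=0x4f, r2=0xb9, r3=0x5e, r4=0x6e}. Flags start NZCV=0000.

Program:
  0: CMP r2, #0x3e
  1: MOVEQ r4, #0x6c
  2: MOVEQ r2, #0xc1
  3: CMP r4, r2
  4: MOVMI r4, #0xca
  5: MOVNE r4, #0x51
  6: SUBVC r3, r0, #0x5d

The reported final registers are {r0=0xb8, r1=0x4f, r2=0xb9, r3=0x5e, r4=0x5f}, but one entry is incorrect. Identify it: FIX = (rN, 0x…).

0: ✓ CMP  NZCV=0011
1: · MOVEQ
2: · MOVEQ
3: ✓ CMP  NZCV=1001
4: ✓ MOVMI  r4←0xca
5: ✓ MOVNE  r4←0x51
6: · SUBVC

FIX = (r4, 0x51)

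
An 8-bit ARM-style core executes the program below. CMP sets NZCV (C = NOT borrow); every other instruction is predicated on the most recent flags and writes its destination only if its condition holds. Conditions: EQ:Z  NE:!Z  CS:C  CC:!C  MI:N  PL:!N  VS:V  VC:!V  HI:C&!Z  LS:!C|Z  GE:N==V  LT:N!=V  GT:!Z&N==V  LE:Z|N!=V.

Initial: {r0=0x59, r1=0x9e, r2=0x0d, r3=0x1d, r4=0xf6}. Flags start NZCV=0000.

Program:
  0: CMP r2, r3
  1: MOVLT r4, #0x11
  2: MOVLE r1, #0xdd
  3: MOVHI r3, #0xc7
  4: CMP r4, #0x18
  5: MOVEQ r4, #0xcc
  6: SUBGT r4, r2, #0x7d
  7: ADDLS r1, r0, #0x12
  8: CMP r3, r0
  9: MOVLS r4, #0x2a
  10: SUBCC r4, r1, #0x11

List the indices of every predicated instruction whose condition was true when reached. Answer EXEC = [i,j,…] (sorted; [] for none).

EXEC = [1,2,7,9,10]

0: ✓ CMP  NZCV=1000
1: ✓ MOVLT  r4←0x11
2: ✓ MOVLE  r1←0xdd
3: · MOVHI
4: ✓ CMP  NZCV=1000
5: · MOVEQ
6: · SUBGT
7: ✓ ADDLS  r1←0x6b
8: ✓ CMP  NZCV=1000
9: ✓ MOVLS  r4←0x2a
10: ✓ SUBCC  r4←0x5a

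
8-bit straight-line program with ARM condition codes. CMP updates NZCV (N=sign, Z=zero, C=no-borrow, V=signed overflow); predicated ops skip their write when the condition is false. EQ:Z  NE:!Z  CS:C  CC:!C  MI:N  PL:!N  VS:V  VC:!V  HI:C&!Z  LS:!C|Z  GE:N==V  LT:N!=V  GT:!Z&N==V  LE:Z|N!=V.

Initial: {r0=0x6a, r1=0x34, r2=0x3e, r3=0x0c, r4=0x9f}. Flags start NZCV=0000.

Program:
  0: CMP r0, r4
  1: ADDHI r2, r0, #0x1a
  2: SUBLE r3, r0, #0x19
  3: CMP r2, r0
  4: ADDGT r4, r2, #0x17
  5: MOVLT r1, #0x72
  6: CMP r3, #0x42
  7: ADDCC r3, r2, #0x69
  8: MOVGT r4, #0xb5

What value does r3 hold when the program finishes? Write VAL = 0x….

0: ✓ CMP  NZCV=1001
1: · ADDHI
2: · SUBLE
3: ✓ CMP  NZCV=1000
4: · ADDGT
5: ✓ MOVLT  r1←0x72
6: ✓ CMP  NZCV=1000
7: ✓ ADDCC  r3←0xa7
8: · MOVGT

VAL = 0xa7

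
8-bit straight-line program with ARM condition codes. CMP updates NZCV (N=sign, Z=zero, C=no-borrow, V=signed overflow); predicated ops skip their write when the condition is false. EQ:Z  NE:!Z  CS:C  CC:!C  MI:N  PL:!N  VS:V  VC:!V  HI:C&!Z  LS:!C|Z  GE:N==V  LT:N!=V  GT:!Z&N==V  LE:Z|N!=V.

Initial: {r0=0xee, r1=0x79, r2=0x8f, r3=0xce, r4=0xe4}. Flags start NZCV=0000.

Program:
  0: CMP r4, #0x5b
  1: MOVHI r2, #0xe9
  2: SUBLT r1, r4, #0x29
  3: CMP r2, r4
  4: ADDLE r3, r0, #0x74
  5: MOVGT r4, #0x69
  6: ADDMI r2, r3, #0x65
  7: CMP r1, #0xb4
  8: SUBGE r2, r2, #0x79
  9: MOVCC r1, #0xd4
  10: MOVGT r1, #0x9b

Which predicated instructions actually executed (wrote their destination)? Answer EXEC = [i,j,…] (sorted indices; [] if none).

0: ✓ CMP  NZCV=1010
1: ✓ MOVHI  r2←0xe9
2: ✓ SUBLT  r1←0xbb
3: ✓ CMP  NZCV=0010
4: · ADDLE
5: ✓ MOVGT  r4←0x69
6: · ADDMI
7: ✓ CMP  NZCV=0010
8: ✓ SUBGE  r2←0x70
9: · MOVCC
10: ✓ MOVGT  r1←0x9b

EXEC = [1,2,5,8,10]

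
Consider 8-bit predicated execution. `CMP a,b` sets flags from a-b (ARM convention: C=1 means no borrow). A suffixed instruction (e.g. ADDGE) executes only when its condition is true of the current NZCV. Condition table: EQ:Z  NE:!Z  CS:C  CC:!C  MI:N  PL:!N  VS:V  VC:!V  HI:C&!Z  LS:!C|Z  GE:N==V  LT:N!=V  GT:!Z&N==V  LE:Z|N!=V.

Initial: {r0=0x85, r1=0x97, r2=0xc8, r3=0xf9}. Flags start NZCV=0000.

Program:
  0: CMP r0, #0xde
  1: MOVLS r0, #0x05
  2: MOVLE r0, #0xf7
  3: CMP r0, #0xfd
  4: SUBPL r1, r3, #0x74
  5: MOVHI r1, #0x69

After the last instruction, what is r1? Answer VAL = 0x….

[0] flags=1000 → (cmp)
[1] flags=1000 LS?T → r0=0x05
[2] flags=1000 LE?T → r0=0xf7
[3] flags=1000 → (cmp)
[4] flags=1000 PL?F → skip
[5] flags=1000 HI?F → skip

VAL = 0x97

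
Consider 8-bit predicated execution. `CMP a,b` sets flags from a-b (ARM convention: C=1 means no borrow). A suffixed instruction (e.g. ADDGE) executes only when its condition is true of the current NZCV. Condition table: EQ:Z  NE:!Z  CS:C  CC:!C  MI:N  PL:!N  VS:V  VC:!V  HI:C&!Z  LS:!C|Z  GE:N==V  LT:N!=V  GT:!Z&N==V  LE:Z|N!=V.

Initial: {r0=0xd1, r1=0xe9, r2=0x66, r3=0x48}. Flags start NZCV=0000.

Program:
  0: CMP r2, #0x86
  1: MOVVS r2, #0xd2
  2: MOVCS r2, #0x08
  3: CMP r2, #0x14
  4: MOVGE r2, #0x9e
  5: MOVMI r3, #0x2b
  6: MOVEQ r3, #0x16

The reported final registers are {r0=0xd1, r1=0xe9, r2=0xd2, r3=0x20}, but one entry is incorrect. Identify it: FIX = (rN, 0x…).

[0] flags=1001 → (cmp)
[1] flags=1001 VS?T → r2=0xd2
[2] flags=1001 CS?F → skip
[3] flags=1010 → (cmp)
[4] flags=1010 GE?F → skip
[5] flags=1010 MI?T → r3=0x2b
[6] flags=1010 EQ?F → skip

FIX = (r3, 0x2b)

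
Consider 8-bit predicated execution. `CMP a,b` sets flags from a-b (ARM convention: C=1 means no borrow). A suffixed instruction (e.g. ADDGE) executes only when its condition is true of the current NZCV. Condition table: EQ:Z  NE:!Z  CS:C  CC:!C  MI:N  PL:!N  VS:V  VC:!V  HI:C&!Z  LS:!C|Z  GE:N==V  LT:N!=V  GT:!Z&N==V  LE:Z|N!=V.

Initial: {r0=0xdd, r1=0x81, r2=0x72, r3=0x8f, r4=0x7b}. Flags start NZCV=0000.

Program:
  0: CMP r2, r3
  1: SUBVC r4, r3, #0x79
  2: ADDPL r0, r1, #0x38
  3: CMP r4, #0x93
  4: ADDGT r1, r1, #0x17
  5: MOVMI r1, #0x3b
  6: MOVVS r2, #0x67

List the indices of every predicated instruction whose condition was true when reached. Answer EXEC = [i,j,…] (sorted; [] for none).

0: ✓ CMP  NZCV=1001
1: · SUBVC
2: · ADDPL
3: ✓ CMP  NZCV=1001
4: ✓ ADDGT  r1←0x98
5: ✓ MOVMI  r1←0x3b
6: ✓ MOVVS  r2←0x67

EXEC = [4,5,6]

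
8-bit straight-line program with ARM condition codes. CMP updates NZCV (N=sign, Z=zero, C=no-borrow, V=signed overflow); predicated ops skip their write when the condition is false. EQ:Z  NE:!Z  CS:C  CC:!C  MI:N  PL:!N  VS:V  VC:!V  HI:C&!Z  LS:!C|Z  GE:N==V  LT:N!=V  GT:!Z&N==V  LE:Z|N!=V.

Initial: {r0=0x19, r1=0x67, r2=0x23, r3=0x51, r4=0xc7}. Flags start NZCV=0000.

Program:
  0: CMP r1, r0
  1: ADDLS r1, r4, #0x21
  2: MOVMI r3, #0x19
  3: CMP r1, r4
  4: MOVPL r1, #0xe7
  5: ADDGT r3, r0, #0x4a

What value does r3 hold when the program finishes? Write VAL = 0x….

VAL = 0x63

0: ✓ CMP  NZCV=0010
1: · ADDLS
2: · MOVMI
3: ✓ CMP  NZCV=1001
4: · MOVPL
5: ✓ ADDGT  r3←0x63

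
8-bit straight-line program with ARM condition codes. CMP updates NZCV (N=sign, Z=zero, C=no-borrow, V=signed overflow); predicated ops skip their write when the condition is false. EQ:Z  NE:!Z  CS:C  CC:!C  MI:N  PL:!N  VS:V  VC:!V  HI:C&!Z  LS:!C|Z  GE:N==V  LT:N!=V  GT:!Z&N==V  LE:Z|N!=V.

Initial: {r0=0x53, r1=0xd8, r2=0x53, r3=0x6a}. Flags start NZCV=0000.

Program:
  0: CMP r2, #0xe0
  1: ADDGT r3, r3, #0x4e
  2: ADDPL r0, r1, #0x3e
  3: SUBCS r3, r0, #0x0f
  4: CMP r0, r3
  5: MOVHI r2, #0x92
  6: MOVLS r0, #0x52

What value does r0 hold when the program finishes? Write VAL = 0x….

[0] flags=0000 → (cmp)
[1] flags=0000 GT?T → r3=0xb8
[2] flags=0000 PL?T → r0=0x16
[3] flags=0000 CS?F → skip
[4] flags=0000 → (cmp)
[5] flags=0000 HI?F → skip
[6] flags=0000 LS?T → r0=0x52

VAL = 0x52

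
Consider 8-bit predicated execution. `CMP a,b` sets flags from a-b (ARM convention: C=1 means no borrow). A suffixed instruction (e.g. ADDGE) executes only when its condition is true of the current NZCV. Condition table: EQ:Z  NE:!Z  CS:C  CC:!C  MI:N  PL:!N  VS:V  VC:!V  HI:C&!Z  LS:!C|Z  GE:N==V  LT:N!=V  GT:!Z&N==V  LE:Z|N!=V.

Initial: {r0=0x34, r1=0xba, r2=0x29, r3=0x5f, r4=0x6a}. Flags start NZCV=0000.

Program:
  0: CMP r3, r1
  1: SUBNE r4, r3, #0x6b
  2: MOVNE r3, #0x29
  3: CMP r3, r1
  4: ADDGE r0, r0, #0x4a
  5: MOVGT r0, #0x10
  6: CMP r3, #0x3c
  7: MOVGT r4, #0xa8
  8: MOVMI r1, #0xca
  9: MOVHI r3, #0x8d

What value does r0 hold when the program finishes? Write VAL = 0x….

[0] flags=1001 → (cmp)
[1] flags=1001 NE?T → r4=0xf4
[2] flags=1001 NE?T → r3=0x29
[3] flags=0000 → (cmp)
[4] flags=0000 GE?T → r0=0x7e
[5] flags=0000 GT?T → r0=0x10
[6] flags=1000 → (cmp)
[7] flags=1000 GT?F → skip
[8] flags=1000 MI?T → r1=0xca
[9] flags=1000 HI?F → skip

VAL = 0x10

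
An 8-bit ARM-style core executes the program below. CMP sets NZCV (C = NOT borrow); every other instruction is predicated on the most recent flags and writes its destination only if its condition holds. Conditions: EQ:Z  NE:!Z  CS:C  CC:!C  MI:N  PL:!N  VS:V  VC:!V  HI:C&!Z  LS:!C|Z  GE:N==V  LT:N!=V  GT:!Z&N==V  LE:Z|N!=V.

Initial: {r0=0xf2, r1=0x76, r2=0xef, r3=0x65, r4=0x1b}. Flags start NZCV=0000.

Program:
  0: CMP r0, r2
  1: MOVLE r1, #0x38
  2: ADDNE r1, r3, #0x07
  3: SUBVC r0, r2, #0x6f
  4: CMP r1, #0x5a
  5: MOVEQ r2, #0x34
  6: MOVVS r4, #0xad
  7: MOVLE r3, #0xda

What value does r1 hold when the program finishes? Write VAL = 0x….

VAL = 0x6c

0: ✓ CMP  NZCV=0010
1: · MOVLE
2: ✓ ADDNE  r1←0x6c
3: ✓ SUBVC  r0←0x80
4: ✓ CMP  NZCV=0010
5: · MOVEQ
6: · MOVVS
7: · MOVLE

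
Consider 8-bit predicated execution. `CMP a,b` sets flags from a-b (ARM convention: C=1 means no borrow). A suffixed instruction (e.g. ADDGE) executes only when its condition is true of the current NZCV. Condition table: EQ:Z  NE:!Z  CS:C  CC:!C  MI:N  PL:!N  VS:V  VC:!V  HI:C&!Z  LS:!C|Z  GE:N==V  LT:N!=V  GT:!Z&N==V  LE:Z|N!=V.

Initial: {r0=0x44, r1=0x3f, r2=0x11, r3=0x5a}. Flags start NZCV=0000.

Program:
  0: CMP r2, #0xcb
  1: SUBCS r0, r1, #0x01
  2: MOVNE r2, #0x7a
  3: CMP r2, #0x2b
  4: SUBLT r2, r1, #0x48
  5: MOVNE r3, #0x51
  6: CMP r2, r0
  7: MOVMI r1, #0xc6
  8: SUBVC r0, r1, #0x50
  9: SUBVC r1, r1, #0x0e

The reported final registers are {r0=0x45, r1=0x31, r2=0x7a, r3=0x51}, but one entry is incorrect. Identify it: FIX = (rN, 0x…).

FIX = (r0, 0xef)

0: ✓ CMP  NZCV=0000
1: · SUBCS
2: ✓ MOVNE  r2←0x7a
3: ✓ CMP  NZCV=0010
4: · SUBLT
5: ✓ MOVNE  r3←0x51
6: ✓ CMP  NZCV=0010
7: · MOVMI
8: ✓ SUBVC  r0←0xef
9: ✓ SUBVC  r1←0x31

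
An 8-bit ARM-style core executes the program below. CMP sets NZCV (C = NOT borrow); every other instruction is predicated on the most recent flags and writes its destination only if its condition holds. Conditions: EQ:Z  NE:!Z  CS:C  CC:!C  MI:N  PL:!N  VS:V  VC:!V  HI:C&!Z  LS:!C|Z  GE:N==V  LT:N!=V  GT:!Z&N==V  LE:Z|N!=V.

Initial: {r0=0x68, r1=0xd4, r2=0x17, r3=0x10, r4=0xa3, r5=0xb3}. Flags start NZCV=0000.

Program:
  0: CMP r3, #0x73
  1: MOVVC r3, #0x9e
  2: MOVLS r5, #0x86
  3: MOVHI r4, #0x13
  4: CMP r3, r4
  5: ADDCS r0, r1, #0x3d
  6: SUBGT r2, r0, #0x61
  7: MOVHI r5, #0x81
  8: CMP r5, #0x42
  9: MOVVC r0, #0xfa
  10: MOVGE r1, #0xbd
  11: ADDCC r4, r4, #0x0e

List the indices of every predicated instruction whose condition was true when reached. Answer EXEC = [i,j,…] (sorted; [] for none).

EXEC = [1,2]

[0] flags=1000 → (cmp)
[1] flags=1000 VC?T → r3=0x9e
[2] flags=1000 LS?T → r5=0x86
[3] flags=1000 HI?F → skip
[4] flags=1000 → (cmp)
[5] flags=1000 CS?F → skip
[6] flags=1000 GT?F → skip
[7] flags=1000 HI?F → skip
[8] flags=0011 → (cmp)
[9] flags=0011 VC?F → skip
[10] flags=0011 GE?F → skip
[11] flags=0011 CC?F → skip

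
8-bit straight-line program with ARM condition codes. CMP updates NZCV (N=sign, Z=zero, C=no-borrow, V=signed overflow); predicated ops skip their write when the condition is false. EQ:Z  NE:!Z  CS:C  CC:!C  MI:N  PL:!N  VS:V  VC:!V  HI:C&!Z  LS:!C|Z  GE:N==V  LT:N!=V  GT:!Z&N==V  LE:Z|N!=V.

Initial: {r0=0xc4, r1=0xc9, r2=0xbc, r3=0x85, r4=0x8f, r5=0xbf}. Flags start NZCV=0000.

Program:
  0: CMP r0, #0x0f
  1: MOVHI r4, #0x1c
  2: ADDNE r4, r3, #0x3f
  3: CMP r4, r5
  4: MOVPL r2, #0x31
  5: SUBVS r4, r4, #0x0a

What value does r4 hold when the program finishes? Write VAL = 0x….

[0] flags=1010 → (cmp)
[1] flags=1010 HI?T → r4=0x1c
[2] flags=1010 NE?T → r4=0xc4
[3] flags=0010 → (cmp)
[4] flags=0010 PL?T → r2=0x31
[5] flags=0010 VS?F → skip

VAL = 0xc4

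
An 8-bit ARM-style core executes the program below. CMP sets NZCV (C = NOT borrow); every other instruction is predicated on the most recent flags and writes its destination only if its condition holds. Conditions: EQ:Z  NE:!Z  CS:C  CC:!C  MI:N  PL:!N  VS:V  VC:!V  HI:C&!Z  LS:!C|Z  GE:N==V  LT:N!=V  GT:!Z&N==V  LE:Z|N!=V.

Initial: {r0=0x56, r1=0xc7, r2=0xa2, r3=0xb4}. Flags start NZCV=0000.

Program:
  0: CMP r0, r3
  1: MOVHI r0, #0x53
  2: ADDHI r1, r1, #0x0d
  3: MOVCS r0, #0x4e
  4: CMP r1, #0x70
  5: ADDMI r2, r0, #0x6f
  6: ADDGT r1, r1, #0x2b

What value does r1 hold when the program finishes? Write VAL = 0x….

[0] flags=1001 → (cmp)
[1] flags=1001 HI?F → skip
[2] flags=1001 HI?F → skip
[3] flags=1001 CS?F → skip
[4] flags=0011 → (cmp)
[5] flags=0011 MI?F → skip
[6] flags=0011 GT?F → skip

VAL = 0xc7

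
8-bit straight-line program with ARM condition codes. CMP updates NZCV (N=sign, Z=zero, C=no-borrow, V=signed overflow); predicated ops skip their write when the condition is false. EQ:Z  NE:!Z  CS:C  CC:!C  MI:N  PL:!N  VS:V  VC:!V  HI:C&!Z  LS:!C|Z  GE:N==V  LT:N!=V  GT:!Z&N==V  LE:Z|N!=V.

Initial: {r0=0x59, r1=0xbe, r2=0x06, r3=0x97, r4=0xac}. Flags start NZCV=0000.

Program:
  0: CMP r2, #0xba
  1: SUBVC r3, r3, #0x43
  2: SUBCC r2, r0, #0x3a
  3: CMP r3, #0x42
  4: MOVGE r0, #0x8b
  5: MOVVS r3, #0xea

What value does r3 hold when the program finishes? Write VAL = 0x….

VAL = 0x54

0: ✓ CMP  NZCV=0000
1: ✓ SUBVC  r3←0x54
2: ✓ SUBCC  r2←0x1f
3: ✓ CMP  NZCV=0010
4: ✓ MOVGE  r0←0x8b
5: · MOVVS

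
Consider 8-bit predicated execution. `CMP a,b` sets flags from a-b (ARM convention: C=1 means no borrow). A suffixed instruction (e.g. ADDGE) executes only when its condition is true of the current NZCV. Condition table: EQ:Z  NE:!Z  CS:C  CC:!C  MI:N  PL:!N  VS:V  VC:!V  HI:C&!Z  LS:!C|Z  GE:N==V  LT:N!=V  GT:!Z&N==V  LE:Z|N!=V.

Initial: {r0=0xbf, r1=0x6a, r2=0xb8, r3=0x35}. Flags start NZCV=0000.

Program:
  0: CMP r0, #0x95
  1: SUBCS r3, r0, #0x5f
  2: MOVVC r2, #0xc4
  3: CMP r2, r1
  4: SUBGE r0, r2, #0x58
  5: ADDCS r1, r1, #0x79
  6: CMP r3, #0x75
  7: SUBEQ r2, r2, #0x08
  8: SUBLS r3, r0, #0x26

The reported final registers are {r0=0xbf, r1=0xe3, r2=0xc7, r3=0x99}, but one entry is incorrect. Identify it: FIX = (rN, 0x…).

FIX = (r2, 0xc4)

[0] flags=0010 → (cmp)
[1] flags=0010 CS?T → r3=0x60
[2] flags=0010 VC?T → r2=0xc4
[3] flags=0011 → (cmp)
[4] flags=0011 GE?F → skip
[5] flags=0011 CS?T → r1=0xe3
[6] flags=1000 → (cmp)
[7] flags=1000 EQ?F → skip
[8] flags=1000 LS?T → r3=0x99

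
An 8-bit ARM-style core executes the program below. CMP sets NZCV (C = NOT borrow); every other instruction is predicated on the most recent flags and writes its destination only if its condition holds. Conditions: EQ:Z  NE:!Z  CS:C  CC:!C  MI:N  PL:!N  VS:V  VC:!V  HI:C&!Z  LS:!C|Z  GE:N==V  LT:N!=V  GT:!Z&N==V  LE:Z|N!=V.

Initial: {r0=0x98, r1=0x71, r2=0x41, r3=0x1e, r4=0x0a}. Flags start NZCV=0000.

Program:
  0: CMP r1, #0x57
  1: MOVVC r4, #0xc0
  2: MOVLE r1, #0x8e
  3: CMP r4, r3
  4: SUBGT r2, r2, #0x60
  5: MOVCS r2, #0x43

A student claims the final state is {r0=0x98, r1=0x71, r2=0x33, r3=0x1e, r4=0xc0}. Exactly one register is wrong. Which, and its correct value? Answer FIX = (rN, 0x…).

0: ✓ CMP  NZCV=0010
1: ✓ MOVVC  r4←0xc0
2: · MOVLE
3: ✓ CMP  NZCV=1010
4: · SUBGT
5: ✓ MOVCS  r2←0x43

FIX = (r2, 0x43)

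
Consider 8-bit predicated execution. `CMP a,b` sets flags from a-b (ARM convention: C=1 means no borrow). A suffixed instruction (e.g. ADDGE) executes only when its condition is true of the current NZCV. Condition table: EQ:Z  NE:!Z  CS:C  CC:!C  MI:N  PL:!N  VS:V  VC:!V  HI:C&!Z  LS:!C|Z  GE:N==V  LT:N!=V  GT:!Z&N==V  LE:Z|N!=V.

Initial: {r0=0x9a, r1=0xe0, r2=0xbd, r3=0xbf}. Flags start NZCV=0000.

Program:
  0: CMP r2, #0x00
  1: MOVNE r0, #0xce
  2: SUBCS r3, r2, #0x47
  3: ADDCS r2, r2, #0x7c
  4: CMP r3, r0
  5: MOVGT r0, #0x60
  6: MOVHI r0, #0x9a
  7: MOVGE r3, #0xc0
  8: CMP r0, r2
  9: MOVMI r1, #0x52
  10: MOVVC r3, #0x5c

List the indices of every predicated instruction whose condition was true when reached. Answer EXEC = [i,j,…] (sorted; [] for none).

EXEC = [1,2,3,5,7,10]

0: ✓ CMP  NZCV=1010
1: ✓ MOVNE  r0←0xce
2: ✓ SUBCS  r3←0x76
3: ✓ ADDCS  r2←0x39
4: ✓ CMP  NZCV=1001
5: ✓ MOVGT  r0←0x60
6: · MOVHI
7: ✓ MOVGE  r3←0xc0
8: ✓ CMP  NZCV=0010
9: · MOVMI
10: ✓ MOVVC  r3←0x5c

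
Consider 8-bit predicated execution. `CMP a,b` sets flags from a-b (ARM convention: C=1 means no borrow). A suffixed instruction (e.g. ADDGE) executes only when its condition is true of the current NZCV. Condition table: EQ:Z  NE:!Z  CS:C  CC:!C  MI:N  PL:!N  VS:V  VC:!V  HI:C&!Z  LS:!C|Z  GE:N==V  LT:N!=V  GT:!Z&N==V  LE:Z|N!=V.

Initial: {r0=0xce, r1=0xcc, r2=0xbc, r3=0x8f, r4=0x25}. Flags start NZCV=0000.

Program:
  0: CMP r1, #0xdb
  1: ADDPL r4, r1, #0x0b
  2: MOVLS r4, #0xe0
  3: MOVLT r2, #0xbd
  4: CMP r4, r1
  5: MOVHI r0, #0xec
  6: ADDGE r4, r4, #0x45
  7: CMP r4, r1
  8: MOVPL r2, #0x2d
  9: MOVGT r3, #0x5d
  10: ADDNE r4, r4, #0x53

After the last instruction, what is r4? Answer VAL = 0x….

[0] flags=1000 → (cmp)
[1] flags=1000 PL?F → skip
[2] flags=1000 LS?T → r4=0xe0
[3] flags=1000 LT?T → r2=0xbd
[4] flags=0010 → (cmp)
[5] flags=0010 HI?T → r0=0xec
[6] flags=0010 GE?T → r4=0x25
[7] flags=0000 → (cmp)
[8] flags=0000 PL?T → r2=0x2d
[9] flags=0000 GT?T → r3=0x5d
[10] flags=0000 NE?T → r4=0x78

VAL = 0x78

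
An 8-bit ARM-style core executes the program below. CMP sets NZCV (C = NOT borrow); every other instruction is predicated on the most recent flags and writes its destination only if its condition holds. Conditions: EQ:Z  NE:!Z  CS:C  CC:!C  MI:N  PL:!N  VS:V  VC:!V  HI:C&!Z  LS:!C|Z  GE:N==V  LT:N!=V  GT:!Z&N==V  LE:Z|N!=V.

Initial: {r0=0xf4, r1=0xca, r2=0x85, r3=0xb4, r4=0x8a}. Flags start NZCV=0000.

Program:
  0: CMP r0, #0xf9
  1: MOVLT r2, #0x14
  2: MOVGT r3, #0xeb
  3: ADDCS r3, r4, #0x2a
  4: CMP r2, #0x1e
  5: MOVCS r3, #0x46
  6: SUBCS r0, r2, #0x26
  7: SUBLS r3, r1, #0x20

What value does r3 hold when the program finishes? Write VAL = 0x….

VAL = 0xaa

[0] flags=1000 → (cmp)
[1] flags=1000 LT?T → r2=0x14
[2] flags=1000 GT?F → skip
[3] flags=1000 CS?F → skip
[4] flags=1000 → (cmp)
[5] flags=1000 CS?F → skip
[6] flags=1000 CS?F → skip
[7] flags=1000 LS?T → r3=0xaa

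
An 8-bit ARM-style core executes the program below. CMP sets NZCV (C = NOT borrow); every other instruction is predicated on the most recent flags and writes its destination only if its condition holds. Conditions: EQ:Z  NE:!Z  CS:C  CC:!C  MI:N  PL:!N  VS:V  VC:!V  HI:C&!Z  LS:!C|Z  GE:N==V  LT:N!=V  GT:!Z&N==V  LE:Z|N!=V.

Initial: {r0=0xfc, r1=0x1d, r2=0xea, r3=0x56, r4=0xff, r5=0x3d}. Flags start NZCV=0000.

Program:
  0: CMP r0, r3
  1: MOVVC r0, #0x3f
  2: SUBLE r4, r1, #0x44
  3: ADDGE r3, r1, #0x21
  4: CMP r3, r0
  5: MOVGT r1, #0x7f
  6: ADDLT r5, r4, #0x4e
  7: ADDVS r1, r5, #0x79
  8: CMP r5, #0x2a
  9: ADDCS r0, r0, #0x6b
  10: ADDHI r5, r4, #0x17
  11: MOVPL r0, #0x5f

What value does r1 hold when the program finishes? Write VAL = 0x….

0: ✓ CMP  NZCV=1010
1: ✓ MOVVC  r0←0x3f
2: ✓ SUBLE  r4←0xd9
3: · ADDGE
4: ✓ CMP  NZCV=0010
5: ✓ MOVGT  r1←0x7f
6: · ADDLT
7: · ADDVS
8: ✓ CMP  NZCV=0010
9: ✓ ADDCS  r0←0xaa
10: ✓ ADDHI  r5←0xf0
11: ✓ MOVPL  r0←0x5f

VAL = 0x7f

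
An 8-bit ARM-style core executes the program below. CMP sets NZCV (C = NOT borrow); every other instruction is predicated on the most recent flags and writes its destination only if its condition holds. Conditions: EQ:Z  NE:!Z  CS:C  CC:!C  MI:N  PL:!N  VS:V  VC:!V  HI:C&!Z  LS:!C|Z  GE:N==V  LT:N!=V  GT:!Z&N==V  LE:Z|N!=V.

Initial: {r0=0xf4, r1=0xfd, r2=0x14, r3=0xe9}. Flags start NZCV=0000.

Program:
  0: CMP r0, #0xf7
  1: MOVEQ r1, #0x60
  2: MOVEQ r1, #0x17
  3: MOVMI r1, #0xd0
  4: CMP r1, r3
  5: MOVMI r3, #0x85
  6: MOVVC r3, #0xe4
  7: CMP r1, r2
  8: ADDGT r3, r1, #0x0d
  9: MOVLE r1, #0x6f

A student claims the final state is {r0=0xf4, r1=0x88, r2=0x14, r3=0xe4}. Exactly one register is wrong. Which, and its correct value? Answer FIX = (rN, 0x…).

0: ✓ CMP  NZCV=1000
1: · MOVEQ
2: · MOVEQ
3: ✓ MOVMI  r1←0xd0
4: ✓ CMP  NZCV=1000
5: ✓ MOVMI  r3←0x85
6: ✓ MOVVC  r3←0xe4
7: ✓ CMP  NZCV=1010
8: · ADDGT
9: ✓ MOVLE  r1←0x6f

FIX = (r1, 0x6f)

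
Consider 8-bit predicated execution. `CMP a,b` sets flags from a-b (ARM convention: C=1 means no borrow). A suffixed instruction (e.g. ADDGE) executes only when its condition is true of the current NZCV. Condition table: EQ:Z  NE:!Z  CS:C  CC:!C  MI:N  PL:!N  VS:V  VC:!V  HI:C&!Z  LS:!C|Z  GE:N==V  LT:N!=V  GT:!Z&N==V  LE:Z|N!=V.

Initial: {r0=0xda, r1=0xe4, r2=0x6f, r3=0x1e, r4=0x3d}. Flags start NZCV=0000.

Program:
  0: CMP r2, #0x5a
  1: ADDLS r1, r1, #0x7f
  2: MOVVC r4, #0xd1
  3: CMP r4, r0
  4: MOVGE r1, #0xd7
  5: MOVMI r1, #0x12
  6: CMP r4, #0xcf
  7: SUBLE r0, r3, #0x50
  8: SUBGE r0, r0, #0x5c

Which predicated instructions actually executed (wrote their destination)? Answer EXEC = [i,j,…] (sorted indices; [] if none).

[0] flags=0010 → (cmp)
[1] flags=0010 LS?F → skip
[2] flags=0010 VC?T → r4=0xd1
[3] flags=1000 → (cmp)
[4] flags=1000 GE?F → skip
[5] flags=1000 MI?T → r1=0x12
[6] flags=0010 → (cmp)
[7] flags=0010 LE?F → skip
[8] flags=0010 GE?T → r0=0x7e

EXEC = [2,5,8]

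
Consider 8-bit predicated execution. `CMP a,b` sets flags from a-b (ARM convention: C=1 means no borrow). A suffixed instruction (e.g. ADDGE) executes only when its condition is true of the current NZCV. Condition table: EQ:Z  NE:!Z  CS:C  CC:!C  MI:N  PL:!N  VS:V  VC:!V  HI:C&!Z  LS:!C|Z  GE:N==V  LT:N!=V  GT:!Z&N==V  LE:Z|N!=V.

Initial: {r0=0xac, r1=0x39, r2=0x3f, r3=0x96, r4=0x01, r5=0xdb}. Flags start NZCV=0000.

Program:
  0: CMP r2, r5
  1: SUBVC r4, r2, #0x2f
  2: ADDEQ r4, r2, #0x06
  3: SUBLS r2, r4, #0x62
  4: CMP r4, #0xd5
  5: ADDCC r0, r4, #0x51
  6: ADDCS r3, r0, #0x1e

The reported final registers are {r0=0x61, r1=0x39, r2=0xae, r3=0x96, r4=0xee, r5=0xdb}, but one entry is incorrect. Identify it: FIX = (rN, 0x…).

0: ✓ CMP  NZCV=0000
1: ✓ SUBVC  r4←0x10
2: · ADDEQ
3: ✓ SUBLS  r2←0xae
4: ✓ CMP  NZCV=0000
5: ✓ ADDCC  r0←0x61
6: · ADDCS

FIX = (r4, 0x10)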